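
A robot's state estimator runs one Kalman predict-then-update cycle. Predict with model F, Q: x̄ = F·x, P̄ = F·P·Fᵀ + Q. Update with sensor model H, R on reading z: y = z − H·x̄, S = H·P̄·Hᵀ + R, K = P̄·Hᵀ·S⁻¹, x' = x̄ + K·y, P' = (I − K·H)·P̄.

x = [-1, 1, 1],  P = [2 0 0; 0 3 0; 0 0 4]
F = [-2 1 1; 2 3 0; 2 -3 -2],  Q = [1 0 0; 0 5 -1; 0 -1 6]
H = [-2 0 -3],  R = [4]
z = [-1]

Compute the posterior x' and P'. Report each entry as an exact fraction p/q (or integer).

x' = [522/281, -531/281, -273/281]
P' = [2647/281 -2213/281 -1822/281; -2213/281 7876/281 1398/281; -1822/281 1398/281 1376/281]

x̄ = F·x = [4, 1, -7]
P̄ = F·P·Fᵀ + Q = [16 1 -25; 1 40 -20; -25 -20 57]
y = z − H·x̄ = [-14]
S = H·P̄·Hᵀ + R = [281]
K = P̄·Hᵀ·S⁻¹ = [43/281; 58/281; -121/281]
x' = x̄ + K·y = [522/281, -531/281, -273/281]
P' = (I − K·H)·P̄ = [2647/281 -2213/281 -1822/281; -2213/281 7876/281 1398/281; -1822/281 1398/281 1376/281]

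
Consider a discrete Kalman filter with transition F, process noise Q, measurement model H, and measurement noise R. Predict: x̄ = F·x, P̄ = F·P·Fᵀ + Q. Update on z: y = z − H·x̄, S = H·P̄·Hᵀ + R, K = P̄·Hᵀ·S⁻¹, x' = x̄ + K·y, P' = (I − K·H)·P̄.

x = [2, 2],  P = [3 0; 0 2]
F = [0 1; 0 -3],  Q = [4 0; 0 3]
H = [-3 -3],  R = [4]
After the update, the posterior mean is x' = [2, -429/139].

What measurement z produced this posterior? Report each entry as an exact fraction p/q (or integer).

z = [3]

x̄ = F·x = [2, -6]
P̄ = F·P·Fᵀ + Q = [6 -6; -6 21]
S = H·P̄·Hᵀ + R = [139]
K = P̄·Hᵀ·S⁻¹ = [0; -45/139]
x' − x̄ = [0, 405/139] = K·y
y = (KᵀK)⁻¹·Kᵀ·(x' − x̄) = [-9]
z = y + H·x̄ = [-9] + [12] = [3]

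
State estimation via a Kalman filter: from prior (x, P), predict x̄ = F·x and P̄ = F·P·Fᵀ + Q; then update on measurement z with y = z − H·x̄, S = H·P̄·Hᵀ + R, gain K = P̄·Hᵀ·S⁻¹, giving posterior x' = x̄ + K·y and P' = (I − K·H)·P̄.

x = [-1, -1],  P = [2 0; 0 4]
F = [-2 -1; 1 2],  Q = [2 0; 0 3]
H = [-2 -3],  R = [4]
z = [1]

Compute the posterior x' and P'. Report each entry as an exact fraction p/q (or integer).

x' = [299/105, -79/35]
P' = [1406/105 -316/35; -316/35 228/35]

x̄ = F·x = [3, -3]
P̄ = F·P·Fᵀ + Q = [14 -12; -12 21]
y = z − H·x̄ = [-2]
S = H·P̄·Hᵀ + R = [105]
K = P̄·Hᵀ·S⁻¹ = [8/105; -13/35]
x' = x̄ + K·y = [299/105, -79/35]
P' = (I − K·H)·P̄ = [1406/105 -316/35; -316/35 228/35]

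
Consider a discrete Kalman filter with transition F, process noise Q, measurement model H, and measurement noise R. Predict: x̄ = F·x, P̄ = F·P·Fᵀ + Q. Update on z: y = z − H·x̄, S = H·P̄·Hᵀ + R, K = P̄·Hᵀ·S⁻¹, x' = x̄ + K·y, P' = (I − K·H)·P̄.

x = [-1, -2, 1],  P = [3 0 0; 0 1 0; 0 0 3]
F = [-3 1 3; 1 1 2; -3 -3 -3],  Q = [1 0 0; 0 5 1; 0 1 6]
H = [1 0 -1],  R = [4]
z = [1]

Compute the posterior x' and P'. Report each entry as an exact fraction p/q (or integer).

x' = [239/45, -2/15, 22/5]
P' = [4079/135 -317/45 427/15; -317/45 146/15 -41/5; 427/15 -41/5 153/5]

x̄ = F·x = [4, -1, 6]
P̄ = F·P·Fᵀ + Q = [56 10 -3; 10 21 -29; -3 -29 69]
y = z − H·x̄ = [3]
S = H·P̄·Hᵀ + R = [135]
K = P̄·Hᵀ·S⁻¹ = [59/135; 13/45; -8/15]
x' = x̄ + K·y = [239/45, -2/15, 22/5]
P' = (I − K·H)·P̄ = [4079/135 -317/45 427/15; -317/45 146/15 -41/5; 427/15 -41/5 153/5]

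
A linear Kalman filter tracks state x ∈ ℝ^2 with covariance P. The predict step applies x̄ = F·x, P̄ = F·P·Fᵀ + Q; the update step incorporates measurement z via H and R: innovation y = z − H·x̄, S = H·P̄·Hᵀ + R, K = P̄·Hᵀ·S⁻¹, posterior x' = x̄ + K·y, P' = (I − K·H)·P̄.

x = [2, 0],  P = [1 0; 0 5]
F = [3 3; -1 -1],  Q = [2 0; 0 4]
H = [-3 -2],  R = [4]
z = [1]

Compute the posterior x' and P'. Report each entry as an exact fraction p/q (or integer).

x̄ = F·x = [6, -2]
P̄ = F·P·Fᵀ + Q = [56 -18; -18 10]
y = z − H·x̄ = [15]
S = H·P̄·Hᵀ + R = [332]
K = P̄·Hᵀ·S⁻¹ = [-33/83; 17/166]
x' = x̄ + K·y = [3/83, -77/166]
P' = (I − K·H)·P̄ = [292/83 -372/83; -372/83 541/83]

x' = [3/83, -77/166]
P' = [292/83 -372/83; -372/83 541/83]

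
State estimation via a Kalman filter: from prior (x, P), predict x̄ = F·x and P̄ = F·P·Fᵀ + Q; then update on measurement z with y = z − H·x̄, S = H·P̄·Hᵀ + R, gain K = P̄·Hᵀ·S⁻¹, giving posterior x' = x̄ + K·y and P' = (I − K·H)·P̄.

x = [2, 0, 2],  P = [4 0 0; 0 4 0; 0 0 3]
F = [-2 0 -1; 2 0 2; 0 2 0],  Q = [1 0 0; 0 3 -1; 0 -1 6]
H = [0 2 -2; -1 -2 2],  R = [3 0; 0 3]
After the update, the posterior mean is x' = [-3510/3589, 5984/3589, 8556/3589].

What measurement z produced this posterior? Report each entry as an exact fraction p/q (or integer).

x̄ = F·x = [-6, 8, 0]
P̄ = F·P·Fᵀ + Q = [20 -22 0; -22 31 -1; 0 -1 22]
S = H·P̄·Hᵀ + R = [223 -176; -176 155]
K = P̄·Hᵀ·S⁻¹ = [-2596/3589 -2392/3589; 2528/3589 1898/3589; 966/3589 2162/3589]
x' − x̄ = [18024/3589, -22728/3589, 8556/3589] = K·y
y = (KᵀK)⁻¹·Kᵀ·(x' − x̄) = [-18, 12]
z = y + H·x̄ = [-18, 12] + [16, -10] = [-2, 2]

z = [-2, 2]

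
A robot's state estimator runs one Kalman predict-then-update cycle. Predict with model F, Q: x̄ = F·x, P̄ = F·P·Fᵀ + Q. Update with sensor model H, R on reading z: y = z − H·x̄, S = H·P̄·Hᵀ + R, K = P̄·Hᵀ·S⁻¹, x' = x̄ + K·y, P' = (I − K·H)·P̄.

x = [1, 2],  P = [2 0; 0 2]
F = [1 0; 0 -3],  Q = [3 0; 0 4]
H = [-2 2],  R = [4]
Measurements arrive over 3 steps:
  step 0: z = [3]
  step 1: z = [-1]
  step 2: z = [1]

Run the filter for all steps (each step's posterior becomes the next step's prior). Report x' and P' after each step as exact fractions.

step 0: x' = [-29/56, 19/28], P' = [115/28 55/14; 55/14 33/7]
step 1: x' = [-557/729, -931/729], P' = [5549/2187 5020/2187; 5020/2187 6650/2187]
step 2: x' = [712/3229, 12912/16145], P' = [57650/22603 52216/22603; 52216/22603 344738/113015]

step 0: x̄ = F·x = [1, -6]
step 0: P̄ = F·P·Fᵀ + Q = [5 0; 0 22]
step 0: y = z − H·x̄ = [17]
step 0: S = H·P̄·Hᵀ + R = [112]
step 0: K = P̄·Hᵀ·S⁻¹ = [-5/56; 11/28]
step 0: x' = x̄ + K·y = [-29/56, 19/28]
step 0: P' = (I − K·H)·P̄ = [115/28 55/14; 55/14 33/7]
step 1: x̄ = F·x = [-29/56, -57/28]
step 1: P̄ = F·P·Fᵀ + Q = [199/28 -165/14; -165/14 325/7]
step 1: y = z − H·x̄ = [57/28]
step 1: S = H·P̄·Hᵀ + R = [2187/7]
step 1: K = P̄·Hᵀ·S⁻¹ = [-529/4374; 815/2187]
step 1: x' = x̄ + K·y = [-557/729, -931/729]
step 1: P' = (I − K·H)·P̄ = [5549/2187 5020/2187; 5020/2187 6650/2187]
step 2: x̄ = F·x = [-557/729, 931/243]
step 2: P̄ = F·P·Fᵀ + Q = [12110/2187 -5020/729; -5020/729 7622/243]
step 2: y = z − H·x̄ = [-5971/729]
step 2: S = H·P̄·Hᵀ + R = [452060/2187]
step 2: K = P̄·Hᵀ·S⁻¹ = [-2717/22603; 41829/113015]
step 2: x' = x̄ + K·y = [712/3229, 12912/16145]
step 2: P' = (I − K·H)·P̄ = [57650/22603 52216/22603; 52216/22603 344738/113015]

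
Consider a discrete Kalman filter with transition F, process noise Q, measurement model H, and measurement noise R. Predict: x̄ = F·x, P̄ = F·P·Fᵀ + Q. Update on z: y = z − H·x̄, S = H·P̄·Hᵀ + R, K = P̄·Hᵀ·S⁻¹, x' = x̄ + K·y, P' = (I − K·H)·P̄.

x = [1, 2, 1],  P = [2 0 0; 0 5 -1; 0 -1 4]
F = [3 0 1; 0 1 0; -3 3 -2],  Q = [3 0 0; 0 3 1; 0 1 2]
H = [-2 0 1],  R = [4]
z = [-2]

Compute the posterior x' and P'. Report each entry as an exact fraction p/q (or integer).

x' = [857/313, 726/313, 1068/313]
P' = [1584/313 1267/313 2852/313; 1267/313 2104/313 2614/313; 2852/313 2614/313 6308/313]

x̄ = F·x = [4, 2, 1]
P̄ = F·P·Fᵀ + Q = [25 -1 -29; -1 8 18; -29 18 93]
y = z − H·x̄ = [5]
S = H·P̄·Hᵀ + R = [313]
K = P̄·Hᵀ·S⁻¹ = [-79/313; 20/313; 151/313]
x' = x̄ + K·y = [857/313, 726/313, 1068/313]
P' = (I − K·H)·P̄ = [1584/313 1267/313 2852/313; 1267/313 2104/313 2614/313; 2852/313 2614/313 6308/313]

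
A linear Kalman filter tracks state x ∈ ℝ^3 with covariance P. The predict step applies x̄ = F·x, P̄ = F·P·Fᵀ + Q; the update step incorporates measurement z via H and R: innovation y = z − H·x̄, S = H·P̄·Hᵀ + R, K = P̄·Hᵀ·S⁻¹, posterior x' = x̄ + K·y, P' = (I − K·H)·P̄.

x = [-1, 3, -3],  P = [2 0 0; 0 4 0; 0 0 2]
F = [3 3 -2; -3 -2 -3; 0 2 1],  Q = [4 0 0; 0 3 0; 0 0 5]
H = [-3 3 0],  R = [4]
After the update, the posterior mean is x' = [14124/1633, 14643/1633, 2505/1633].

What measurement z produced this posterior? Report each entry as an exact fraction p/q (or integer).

x̄ = F·x = [12, 6, 3]
P̄ = F·P·Fᵀ + Q = [66 -30 20; -30 55 -22; 20 -22 23]
S = H·P̄·Hᵀ + R = [1633]
K = P̄·Hᵀ·S⁻¹ = [-288/1633; 255/1633; -126/1633]
x' − x̄ = [-5472/1633, 4845/1633, -2394/1633] = K·y
y = (KᵀK)⁻¹·Kᵀ·(x' − x̄) = [19]
z = y + H·x̄ = [19] + [-18] = [1]

z = [1]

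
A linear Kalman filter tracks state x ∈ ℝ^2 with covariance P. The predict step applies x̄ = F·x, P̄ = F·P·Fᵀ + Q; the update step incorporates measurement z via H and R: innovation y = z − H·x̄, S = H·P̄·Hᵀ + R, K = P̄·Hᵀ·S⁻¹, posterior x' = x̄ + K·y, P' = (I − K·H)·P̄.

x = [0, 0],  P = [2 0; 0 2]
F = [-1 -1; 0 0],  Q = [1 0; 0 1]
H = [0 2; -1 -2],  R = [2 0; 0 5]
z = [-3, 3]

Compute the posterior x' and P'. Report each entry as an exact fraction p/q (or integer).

x' = [-15/34, -18/17]
P' = [95/34 -5/17; -5/17 5/17]

x̄ = F·x = [0, 0]
P̄ = F·P·Fᵀ + Q = [5 0; 0 1]
y = z − H·x̄ = [-3, 3]
S = H·P̄·Hᵀ + R = [6 -4; -4 14]
K = P̄·Hᵀ·S⁻¹ = [-5/17 -15/34; 5/17 -1/17]
x' = x̄ + K·y = [-15/34, -18/17]
P' = (I − K·H)·P̄ = [95/34 -5/17; -5/17 5/17]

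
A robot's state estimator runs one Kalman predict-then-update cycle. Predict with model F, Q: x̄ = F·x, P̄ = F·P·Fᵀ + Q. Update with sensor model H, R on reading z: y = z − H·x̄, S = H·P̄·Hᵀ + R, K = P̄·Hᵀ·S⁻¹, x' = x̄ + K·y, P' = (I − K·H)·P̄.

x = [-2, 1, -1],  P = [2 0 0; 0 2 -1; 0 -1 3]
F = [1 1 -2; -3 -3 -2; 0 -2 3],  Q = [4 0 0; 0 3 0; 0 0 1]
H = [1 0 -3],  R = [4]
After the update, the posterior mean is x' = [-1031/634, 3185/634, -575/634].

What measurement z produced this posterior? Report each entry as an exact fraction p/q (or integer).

z = [1]

x̄ = F·x = [1, 5, -5]
P̄ = F·P·Fᵀ + Q = [24 -4 -29; -4 39 -1; -29 -1 48]
S = H·P̄·Hᵀ + R = [634]
K = P̄·Hᵀ·S⁻¹ = [111/634; -1/634; -173/634]
x' − x̄ = [-1665/634, 15/634, 2595/634] = K·y
y = (KᵀK)⁻¹·Kᵀ·(x' − x̄) = [-15]
z = y + H·x̄ = [-15] + [16] = [1]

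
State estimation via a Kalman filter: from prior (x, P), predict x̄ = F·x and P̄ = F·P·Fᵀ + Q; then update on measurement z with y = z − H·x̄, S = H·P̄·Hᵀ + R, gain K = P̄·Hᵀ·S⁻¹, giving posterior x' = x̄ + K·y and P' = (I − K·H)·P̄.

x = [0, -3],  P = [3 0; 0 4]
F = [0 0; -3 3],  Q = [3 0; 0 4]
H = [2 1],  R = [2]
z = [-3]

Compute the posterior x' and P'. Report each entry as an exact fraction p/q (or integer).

x̄ = F·x = [0, -9]
P̄ = F·P·Fᵀ + Q = [3 0; 0 67]
y = z − H·x̄ = [6]
S = H·P̄·Hᵀ + R = [81]
K = P̄·Hᵀ·S⁻¹ = [2/27; 67/81]
x' = x̄ + K·y = [4/9, -109/27]
P' = (I − K·H)·P̄ = [23/9 -134/27; -134/27 938/81]

x' = [4/9, -109/27]
P' = [23/9 -134/27; -134/27 938/81]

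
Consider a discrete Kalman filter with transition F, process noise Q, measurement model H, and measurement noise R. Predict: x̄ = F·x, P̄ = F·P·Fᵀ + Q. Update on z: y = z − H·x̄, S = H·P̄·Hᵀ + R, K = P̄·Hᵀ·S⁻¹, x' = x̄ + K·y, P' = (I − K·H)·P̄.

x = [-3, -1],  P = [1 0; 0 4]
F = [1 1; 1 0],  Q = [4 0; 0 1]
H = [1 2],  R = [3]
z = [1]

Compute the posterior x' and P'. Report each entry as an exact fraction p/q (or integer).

x̄ = F·x = [-4, -3]
P̄ = F·P·Fᵀ + Q = [9 1; 1 2]
y = z − H·x̄ = [11]
S = H·P̄·Hᵀ + R = [24]
K = P̄·Hᵀ·S⁻¹ = [11/24; 5/24]
x' = x̄ + K·y = [25/24, -17/24]
P' = (I − K·H)·P̄ = [95/24 -31/24; -31/24 23/24]

x' = [25/24, -17/24]
P' = [95/24 -31/24; -31/24 23/24]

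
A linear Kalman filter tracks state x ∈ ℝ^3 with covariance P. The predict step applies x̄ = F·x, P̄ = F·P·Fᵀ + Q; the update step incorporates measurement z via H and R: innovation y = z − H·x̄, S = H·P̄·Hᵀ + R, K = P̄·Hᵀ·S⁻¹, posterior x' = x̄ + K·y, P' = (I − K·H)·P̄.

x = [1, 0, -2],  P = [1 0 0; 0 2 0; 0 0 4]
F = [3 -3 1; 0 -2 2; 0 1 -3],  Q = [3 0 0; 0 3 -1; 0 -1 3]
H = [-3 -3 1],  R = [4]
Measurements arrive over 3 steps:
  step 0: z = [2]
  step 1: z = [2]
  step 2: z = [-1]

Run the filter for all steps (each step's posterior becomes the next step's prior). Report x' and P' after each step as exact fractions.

step 0: x̄ = F·x = [1, -4, 6]
step 0: P̄ = F·P·Fᵀ + Q = [34 20 -18; 20 27 -29; -18 -29 41]
step 0: y = z − H·x̄ = [-13]
step 0: S = H·P̄·Hᵀ + R = [1236]
step 0: K = P̄·Hᵀ·S⁻¹ = [-15/103; -85/618; 91/618]
step 0: x' = x̄ + K·y = [298/103, -1367/618, 2525/618]
step 0: P' = (I − K·H)·P̄ = [802/103 -490/103 876/103; -490/103 1118/309 -1226/309; 876/103 -1226/309 4388/309]
step 1: x̄ = F·x = [5995/309, 3892/309, -4471/309]
step 1: P̄ = F·P·Fᵀ + Q = [86615/309 49880/309 -56840/309; 49880/309 32759/309 -38681/309; -56840/309 -38681/309 48893/309]
step 1: y = z − H·x̄ = [34750/309]
step 1: S = H·P̄·Hᵀ + R = [2595461/309]
step 1: K = P̄·Hᵀ·S⁻¹ = [-466325/2595461; -286598/2595461; 30496/235951]
step 1: x' = x̄ + K·y = [-2087395/2595461, 460368/2595461, 15531/235951]
step 1: P' = (I − K·H)·P̄ = [23776210/2595461 -13547630/2595461 2620040/235951; -13547630/2595461 9340755/2595461 -1251547/235951; 2620040/235951 -1251547/235951 4227463/235951]
step 2: x̄ = F·x = [-7472448/2595461, -579054/2595461, -52155/2595461]
step 2: P̄ = F·P·Fᵀ + Q = [851723243/2595461 513393272/2595461 -605225564/2595461; 513393272/2595461 341293911/2595461 -410425665/2595461; -605225564/2595461 -410425665/2595461 518248077/2595461]
step 2: y = z − H·x̄ = [-26697812/2595461]
step 2: S = H·P̄·Hᵀ + R = [26600770577/2595461]
step 2: K = P̄·Hᵀ·S⁻¹ = [-4700575109/26600770577; -8522886/76219973; 3565201764/26600770577]
step 2: x' = x̄ + K·y = [-28233059308/26600770577, 70664490/76219973, -37207436223/26600770577]
step 2: P' = (I − K·H)·P̄ = [216180565530/26600770577 -358951438/76219973 253917240568/26600770577; -358951438/76219973 255136659/76219973 -345535881/76219973; 253917240568/26600770577 -345535881/76219973 414236461353/26600770577]

step 0: x' = [298/103, -1367/618, 2525/618], P' = [802/103 -490/103 876/103; -490/103 1118/309 -1226/309; 876/103 -1226/309 4388/309]
step 1: x' = [-2087395/2595461, 460368/2595461, 15531/235951], P' = [23776210/2595461 -13547630/2595461 2620040/235951; -13547630/2595461 9340755/2595461 -1251547/235951; 2620040/235951 -1251547/235951 4227463/235951]
step 2: x' = [-28233059308/26600770577, 70664490/76219973, -37207436223/26600770577], P' = [216180565530/26600770577 -358951438/76219973 253917240568/26600770577; -358951438/76219973 255136659/76219973 -345535881/76219973; 253917240568/26600770577 -345535881/76219973 414236461353/26600770577]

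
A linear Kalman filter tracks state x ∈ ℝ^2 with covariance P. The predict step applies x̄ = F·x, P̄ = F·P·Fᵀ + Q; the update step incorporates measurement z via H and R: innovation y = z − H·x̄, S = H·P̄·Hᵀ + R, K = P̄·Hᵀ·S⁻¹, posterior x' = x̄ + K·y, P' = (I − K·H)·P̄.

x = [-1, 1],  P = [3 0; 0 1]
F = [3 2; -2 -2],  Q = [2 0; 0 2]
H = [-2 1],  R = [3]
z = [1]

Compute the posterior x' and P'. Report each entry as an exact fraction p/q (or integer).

x' = [-153/241, -62/241]
P' = [209/241 154/241; 154/241 494/241]

x̄ = F·x = [-1, 0]
P̄ = F·P·Fᵀ + Q = [33 -22; -22 18]
y = z − H·x̄ = [-1]
S = H·P̄·Hᵀ + R = [241]
K = P̄·Hᵀ·S⁻¹ = [-88/241; 62/241]
x' = x̄ + K·y = [-153/241, -62/241]
P' = (I − K·H)·P̄ = [209/241 154/241; 154/241 494/241]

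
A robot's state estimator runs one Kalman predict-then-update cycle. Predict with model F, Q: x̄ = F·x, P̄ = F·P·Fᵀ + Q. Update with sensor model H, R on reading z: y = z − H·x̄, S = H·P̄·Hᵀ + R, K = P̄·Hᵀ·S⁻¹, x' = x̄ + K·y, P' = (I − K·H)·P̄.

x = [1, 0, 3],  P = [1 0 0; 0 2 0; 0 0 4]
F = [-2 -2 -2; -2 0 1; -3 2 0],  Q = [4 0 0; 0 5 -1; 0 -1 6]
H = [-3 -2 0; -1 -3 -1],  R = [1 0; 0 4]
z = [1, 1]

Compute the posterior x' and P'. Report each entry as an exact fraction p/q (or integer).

x̄ = F·x = [-8, 1, -3]
P̄ = F·P·Fᵀ + Q = [32 -4 -2; -4 13 5; -2 5 23]
y = z − H·x̄ = [-21, -7]
S = H·P̄·Hᵀ + R = [293 134; 134 178]
K = P̄·Hᵀ·S⁻¹ = [-6626/17099 3259/17099; 1434/17099 -4922/17099; 2056/17099 -5006/17099]
x' = x̄ + K·y = [-20459/17099, 21439/17099, -59431/17099]
P' = (I − K·H)·P̄ = [22742/17099 -30800/17099 56622/17099; -30800/17099 45483/17099 -85961/17099; 56622/17099 -85961/17099 221285/17099]

x' = [-20459/17099, 21439/17099, -59431/17099]
P' = [22742/17099 -30800/17099 56622/17099; -30800/17099 45483/17099 -85961/17099; 56622/17099 -85961/17099 221285/17099]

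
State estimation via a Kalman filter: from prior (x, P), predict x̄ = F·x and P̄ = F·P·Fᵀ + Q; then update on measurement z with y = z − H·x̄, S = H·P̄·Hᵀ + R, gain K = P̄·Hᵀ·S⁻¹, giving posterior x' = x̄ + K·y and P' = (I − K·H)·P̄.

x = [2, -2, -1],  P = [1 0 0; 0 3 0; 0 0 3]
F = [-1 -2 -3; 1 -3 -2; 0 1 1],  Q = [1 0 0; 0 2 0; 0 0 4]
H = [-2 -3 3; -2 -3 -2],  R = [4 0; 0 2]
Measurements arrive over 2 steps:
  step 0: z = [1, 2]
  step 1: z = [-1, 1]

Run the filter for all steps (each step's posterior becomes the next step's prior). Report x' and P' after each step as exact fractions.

step 0: x̄ = F·x = [5, 10, -3]
step 0: P̄ = F·P·Fᵀ + Q = [41 35 -15; 35 42 -15; -15 -15 10]
step 0: y = z − H·x̄ = [50, 36]
step 0: S = H·P̄·Hᵀ + R = [1506 977; 977 704]
step 0: K = P̄·Hᵀ·S⁻¹ = [-9939/105695 -9778/105695; -7482/105695 -14539/105695; 4037/21139 -3951/21139]
step 0: x' = x̄ + K·y = [-320483/105695, 159446/105695, -3803/21139]
step 0: P' = (I − K·H)·P̄ = [492501/105695 -319122/105695 -808/21139; -319122/105695 222554/105695 -34/21139; -808/21139 -34/21139 4810/21139]
step 1: x̄ = F·x = [58636/105695, -760791/105695, 140431/105695]
step 1: P̄ = F·P·Fᵀ + Q = [402094/105695 669831/105695 -193246/105695; 669831/105695 4731929/105695 -1038074/105695; -193246/105695 -1038074/105695 669044/105695]
step 1: y = z − H·x̄ = [-2692089/105695, -1778544/105695]
step 1: S = H·P̄·Hᵀ + R = [79682169/105695 51720159/105695; 51720159/105695 41118419/105695]
step 1: K = P̄·Hᵀ·S⁻¹ = [-66216109/2845120227 -28218796/948373409; -111528137/948373409 -170147354/948373409; 542232646/2845120227 -177466516/948373409]
step 1: x' = x̄ + K·y = [1563149437/948373409, -1122623850/948373409, -357315677/948373409]
step 1: P' = (I − K·H)·P̄ = [6753675353/2845120227 -1477757474/948373409 -19110332/2845120227; -1477757474/948373409 1112712264/948373409 -21163568/948373409; -19110332/2845120227 -21163568/948373409 646745936/2845120227]

step 0: x' = [-320483/105695, 159446/105695, -3803/21139], P' = [492501/105695 -319122/105695 -808/21139; -319122/105695 222554/105695 -34/21139; -808/21139 -34/21139 4810/21139]
step 1: x' = [1563149437/948373409, -1122623850/948373409, -357315677/948373409], P' = [6753675353/2845120227 -1477757474/948373409 -19110332/2845120227; -1477757474/948373409 1112712264/948373409 -21163568/948373409; -19110332/2845120227 -21163568/948373409 646745936/2845120227]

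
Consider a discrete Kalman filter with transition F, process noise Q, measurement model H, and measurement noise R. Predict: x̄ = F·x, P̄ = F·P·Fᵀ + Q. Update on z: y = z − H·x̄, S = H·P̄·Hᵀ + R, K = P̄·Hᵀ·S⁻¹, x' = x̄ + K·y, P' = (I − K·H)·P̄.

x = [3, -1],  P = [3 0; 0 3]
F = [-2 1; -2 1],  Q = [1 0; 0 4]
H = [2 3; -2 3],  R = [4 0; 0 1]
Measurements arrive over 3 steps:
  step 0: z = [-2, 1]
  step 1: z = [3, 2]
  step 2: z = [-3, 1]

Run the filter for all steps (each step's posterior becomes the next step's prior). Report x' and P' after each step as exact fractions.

step 0: x̄ = F·x = [-7, -7]
step 0: P̄ = F·P·Fᵀ + Q = [16 15; 15 19]
step 0: y = z − H·x̄ = [33, 8]
step 0: S = H·P̄·Hᵀ + R = [419 107; 107 56]
step 0: K = P̄·Hᵀ·S⁻¹ = [2921/12015 -2792/12015; 661/4005 668/4005]
step 0: x' = x̄ + K·y = [-10048/12015, -878/4005]
step 0: P' = (I − K·H)·P̄ = [3619/12015 494/4005; 494/4005 184/1335]
step 1: x̄ = F·x = [17462/12015, 17462/12015]
step 1: P̄ = F·P·Fᵀ + Q = [22219/12015 10204/12015; 10204/12015 58264/12015]
step 1: y = z − H·x̄ = [-10253/2403, 6568/12015]
step 1: S = H·P̄·Hᵀ + R = [156752/2403 87100/2403; 87100/2403 502819/12015]
step 1: K = P̄·Hᵀ·S⁻¹ = [1820965/8507248 -452773/2126812; 80410/531703 93608/531703]
step 1: x' = x̄ + K·y = [3604373/8507248, 480832/531703]
step 1: P' = (I − K·H)·P̄ = [1136869/4253624 57008/531703; 57008/531703 69208/531703]
step 2: x̄ = F·x = [242283/4253624, 242283/4253624]
step 2: P̄ = F·P·Fᵀ + Q = [1882627/1063406 819221/1063406; 819221/1063406 5072845/1063406]
step 2: y = z − H·x̄ = [-13972287/4253624, 4011341/4253624]
step 2: S = H·P̄·Hᵀ + R = [67270389/1063406 38125097/1063406; 38125097/1063406 44418867/1063406]
step 2: K = P̄·Hᵀ·S⁻¹ = [306813161/1443053209 -305820608/1443053209; 217250473/1443053209 254713868/1443053209]
step 2: x' = x̄ + K·y = [-2428049599/2886106418, -391222759/1443053209]
step 2: P' = (I − K·H)·P̄ = [383268313/1443053209 153572006/1443053209; 153572006/1443053209 187285960/1443053209]

step 0: x' = [-10048/12015, -878/4005], P' = [3619/12015 494/4005; 494/4005 184/1335]
step 1: x' = [3604373/8507248, 480832/531703], P' = [1136869/4253624 57008/531703; 57008/531703 69208/531703]
step 2: x' = [-2428049599/2886106418, -391222759/1443053209], P' = [383268313/1443053209 153572006/1443053209; 153572006/1443053209 187285960/1443053209]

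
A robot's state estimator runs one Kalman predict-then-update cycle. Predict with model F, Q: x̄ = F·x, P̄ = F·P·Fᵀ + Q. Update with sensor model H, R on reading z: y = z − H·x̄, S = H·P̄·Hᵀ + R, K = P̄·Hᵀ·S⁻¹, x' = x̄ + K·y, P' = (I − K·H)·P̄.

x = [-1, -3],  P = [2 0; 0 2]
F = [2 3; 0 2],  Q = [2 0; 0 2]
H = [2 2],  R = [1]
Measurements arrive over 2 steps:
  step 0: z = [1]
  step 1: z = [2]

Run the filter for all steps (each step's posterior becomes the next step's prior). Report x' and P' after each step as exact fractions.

step 0: x̄ = F·x = [-11, -6]
step 0: P̄ = F·P·Fᵀ + Q = [28 12; 12 10]
step 0: y = z − H·x̄ = [35]
step 0: S = H·P̄·Hᵀ + R = [249]
step 0: K = P̄·Hᵀ·S⁻¹ = [80/249; 44/249]
step 0: x' = x̄ + K·y = [61/249, 46/249]
step 0: P' = (I − K·H)·P̄ = [572/249 -532/249; -532/249 554/249]
step 1: x̄ = F·x = [260/249, 92/249]
step 1: P̄ = F·P·Fᵀ + Q = [1388/249 1196/249; 1196/249 2714/249]
step 1: y = z − H·x̄ = [-206/249]
step 1: S = H·P̄·Hᵀ + R = [26225/249]
step 1: K = P̄·Hᵀ·S⁻¹ = [5168/26225; 1564/5245]
step 1: x' = x̄ + K·y = [23108/26225, 644/5245]
step 1: P' = (I − K·H)·P̄ = [38924/26225 -7268/5245; -7268/5245 1610/1049]

step 0: x' = [61/249, 46/249], P' = [572/249 -532/249; -532/249 554/249]
step 1: x' = [23108/26225, 644/5245], P' = [38924/26225 -7268/5245; -7268/5245 1610/1049]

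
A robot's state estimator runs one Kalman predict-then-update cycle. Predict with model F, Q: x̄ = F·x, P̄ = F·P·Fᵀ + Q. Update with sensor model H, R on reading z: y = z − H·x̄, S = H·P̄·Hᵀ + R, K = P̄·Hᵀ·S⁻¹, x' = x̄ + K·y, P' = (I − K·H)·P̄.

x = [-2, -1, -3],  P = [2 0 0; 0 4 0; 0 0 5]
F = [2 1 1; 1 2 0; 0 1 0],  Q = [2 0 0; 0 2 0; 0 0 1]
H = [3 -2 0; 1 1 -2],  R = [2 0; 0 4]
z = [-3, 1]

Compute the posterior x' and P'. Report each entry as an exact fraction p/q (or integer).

x̄ = F·x = [-8, -4, -1]
P̄ = F·P·Fᵀ + Q = [19 12 4; 12 20 8; 4 8 5]
y = z − H·x̄ = [13, 11]
S = H·P̄·Hᵀ + R = [109 37; 37 39]
K = P̄·Hᵀ·S⁻¹ = [218/1441 643/1441; -34/131 86/131; -115/1441 183/1441]
x' = x̄ + K·y = [-1621/1441, -20/131, -923/1441]
P' = (I − K·H)·P̄ = [5396/1441 716/131 5350/1441; 716/131 1108/131 740/131; 5350/1441 740/131 6379/1441]

x' = [-1621/1441, -20/131, -923/1441]
P' = [5396/1441 716/131 5350/1441; 716/131 1108/131 740/131; 5350/1441 740/131 6379/1441]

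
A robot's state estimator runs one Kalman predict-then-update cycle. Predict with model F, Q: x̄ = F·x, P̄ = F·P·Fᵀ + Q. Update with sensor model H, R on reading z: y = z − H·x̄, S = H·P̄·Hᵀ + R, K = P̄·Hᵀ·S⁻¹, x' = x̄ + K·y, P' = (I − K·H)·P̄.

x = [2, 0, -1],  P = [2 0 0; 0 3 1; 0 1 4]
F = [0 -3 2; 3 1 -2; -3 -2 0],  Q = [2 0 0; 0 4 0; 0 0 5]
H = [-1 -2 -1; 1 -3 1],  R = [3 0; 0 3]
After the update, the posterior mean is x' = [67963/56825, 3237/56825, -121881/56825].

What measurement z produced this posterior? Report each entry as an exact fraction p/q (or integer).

z = [1, -1]

x̄ = F·x = [-2, 8, -6]
P̄ = F·P·Fᵀ + Q = [33 -17 14; -17 37 -20; 14 -20 35]
S = H·P̄·Hᵀ + R = [99 89; 89 654]
K = P̄·Hᵀ·S⁻¹ = [-17224/56825 10859/56825; -11026/56825 -11359/56825; -15587/56825 11592/56825]
x' − x̄ = [181613/56825, -451363/56825, 219069/56825] = K·y
y = (KᵀK)⁻¹·Kᵀ·(x' − x̄) = [9, 31]
z = y + H·x̄ = [9, 31] + [-8, -32] = [1, -1]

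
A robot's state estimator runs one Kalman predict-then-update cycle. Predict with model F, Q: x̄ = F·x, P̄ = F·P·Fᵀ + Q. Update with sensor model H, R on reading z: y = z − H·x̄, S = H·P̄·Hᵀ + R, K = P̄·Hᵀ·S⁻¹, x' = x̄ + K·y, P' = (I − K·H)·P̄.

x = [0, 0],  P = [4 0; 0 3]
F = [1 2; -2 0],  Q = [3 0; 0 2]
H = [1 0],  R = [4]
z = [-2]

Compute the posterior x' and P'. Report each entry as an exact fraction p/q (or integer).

x̄ = F·x = [0, 0]
P̄ = F·P·Fᵀ + Q = [19 -8; -8 18]
y = z − H·x̄ = [-2]
S = H·P̄·Hᵀ + R = [23]
K = P̄·Hᵀ·S⁻¹ = [19/23; -8/23]
x' = x̄ + K·y = [-38/23, 16/23]
P' = (I − K·H)·P̄ = [76/23 -32/23; -32/23 350/23]

x' = [-38/23, 16/23]
P' = [76/23 -32/23; -32/23 350/23]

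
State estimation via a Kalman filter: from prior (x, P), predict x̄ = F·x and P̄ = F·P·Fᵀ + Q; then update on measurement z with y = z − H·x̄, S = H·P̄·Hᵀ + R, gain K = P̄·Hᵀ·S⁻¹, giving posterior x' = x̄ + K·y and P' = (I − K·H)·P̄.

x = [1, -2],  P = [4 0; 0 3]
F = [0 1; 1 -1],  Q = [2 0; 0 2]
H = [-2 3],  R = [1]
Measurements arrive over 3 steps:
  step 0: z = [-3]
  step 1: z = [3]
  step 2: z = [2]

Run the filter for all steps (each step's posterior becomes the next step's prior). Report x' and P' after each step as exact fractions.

step 0: x̄ = F·x = [-2, 3]
step 0: P̄ = F·P·Fᵀ + Q = [5 -3; -3 9]
step 0: y = z − H·x̄ = [-16]
step 0: S = H·P̄·Hᵀ + R = [138]
step 0: K = P̄·Hᵀ·S⁻¹ = [-19/138; 11/46]
step 0: x' = x̄ + K·y = [14/69, -19/23]
step 0: P' = (I − K·H)·P̄ = [329/138 71/46; 71/46 51/46]
step 1: x̄ = F·x = [-19/23, 71/69]
step 1: P̄ = F·P·Fᵀ + Q = [143/46 10/23; 10/23 166/69]
step 1: y = z − H·x̄ = [-40/23]
step 1: S = H·P̄·Hᵀ + R = [687/23]
step 1: K = P̄·Hᵀ·S⁻¹ = [-113/687; 146/687]
step 1: x' = x̄ + K·y = [-371/687, 151/229]
step 1: P' = (I − K·H)·P̄ = [3161/1374 1016/687; 1016/687 242/229]
step 2: x̄ = F·x = [151/229, -824/687]
step 2: P̄ = F·P·Fᵀ + Q = [700/229 290/687; 290/687 1099/458]
step 2: y = z − H·x̄ = [1584/229]
step 2: S = H·P̄·Hᵀ + R = [13629/458]
step 2: K = P̄·Hᵀ·S⁻¹ = [-740/4543; 8731/40887]
step 2: x' = x̄ + K·y = [-193/413, 344/1239]
step 2: P' = (I − K·H)·P̄ = [10300/4543 6620/4543; 6620/4543 127891/122661]

step 0: x' = [14/69, -19/23], P' = [329/138 71/46; 71/46 51/46]
step 1: x' = [-371/687, 151/229], P' = [3161/1374 1016/687; 1016/687 242/229]
step 2: x' = [-193/413, 344/1239], P' = [10300/4543 6620/4543; 6620/4543 127891/122661]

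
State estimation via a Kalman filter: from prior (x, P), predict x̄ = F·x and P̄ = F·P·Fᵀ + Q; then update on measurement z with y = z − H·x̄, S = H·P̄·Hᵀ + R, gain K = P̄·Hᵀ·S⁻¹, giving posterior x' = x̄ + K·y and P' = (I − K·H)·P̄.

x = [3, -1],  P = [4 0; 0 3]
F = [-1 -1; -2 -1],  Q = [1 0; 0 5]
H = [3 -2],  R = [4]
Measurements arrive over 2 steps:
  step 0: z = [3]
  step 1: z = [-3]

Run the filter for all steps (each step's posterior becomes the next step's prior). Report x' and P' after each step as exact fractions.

step 0: x' = [-41/20, -37/8], P' = [79/10 47/4; 47/4 147/8]
step 1: x' = [6547/1431, 11521/1431], P' = [65396/1431 97016/1431; 97016/1431 145178/1431]

step 0: x̄ = F·x = [-2, -5]
step 0: P̄ = F·P·Fᵀ + Q = [8 11; 11 24]
step 0: y = z − H·x̄ = [-1]
step 0: S = H·P̄·Hᵀ + R = [40]
step 0: K = P̄·Hᵀ·S⁻¹ = [1/20; -3/8]
step 0: x' = x̄ + K·y = [-41/20, -37/8]
step 0: P' = (I − K·H)·P̄ = [79/10 47/4; 47/4 147/8]
step 1: x̄ = F·x = [267/40, 349/40]
step 1: P̄ = F·P·Fᵀ + Q = [2031/40 2777/40; 2777/40 4079/40]
step 1: y = z − H·x̄ = [-223/40]
step 1: S = H·P̄·Hᵀ + R = [1431/40]
step 1: K = P̄·Hᵀ·S⁻¹ = [539/1431; 173/1431]
step 1: x' = x̄ + K·y = [6547/1431, 11521/1431]
step 1: P' = (I − K·H)·P̄ = [65396/1431 97016/1431; 97016/1431 145178/1431]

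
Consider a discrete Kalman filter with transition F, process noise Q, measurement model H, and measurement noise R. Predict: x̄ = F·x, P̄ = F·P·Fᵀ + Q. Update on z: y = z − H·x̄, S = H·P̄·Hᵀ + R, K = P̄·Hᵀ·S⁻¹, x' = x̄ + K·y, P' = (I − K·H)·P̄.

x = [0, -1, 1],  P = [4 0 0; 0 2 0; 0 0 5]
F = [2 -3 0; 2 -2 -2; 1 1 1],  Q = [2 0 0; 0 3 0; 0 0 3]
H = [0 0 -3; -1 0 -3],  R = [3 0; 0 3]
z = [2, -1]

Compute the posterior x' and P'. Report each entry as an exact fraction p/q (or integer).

x' = [1771/601, 560/1803, -1172/1803]
P' = [3036/601 2724/601 -498/601; 2724/601 45485/1803 -1502/1803; -498/601 -1502/1803 542/1803]

x̄ = F·x = [3, 0, 0]
P̄ = F·P·Fᵀ + Q = [36 28 2; 28 47 -6; 2 -6 14]
y = z − H·x̄ = [2, 2]
S = H·P̄·Hᵀ + R = [129 132; 132 177]
K = P̄·Hᵀ·S⁻¹ = [498/601 -514/601; 1502/1803 -1222/1803; -542/1803 -44/1803]
x' = x̄ + K·y = [1771/601, 560/1803, -1172/1803]
P' = (I − K·H)·P̄ = [3036/601 2724/601 -498/601; 2724/601 45485/1803 -1502/1803; -498/601 -1502/1803 542/1803]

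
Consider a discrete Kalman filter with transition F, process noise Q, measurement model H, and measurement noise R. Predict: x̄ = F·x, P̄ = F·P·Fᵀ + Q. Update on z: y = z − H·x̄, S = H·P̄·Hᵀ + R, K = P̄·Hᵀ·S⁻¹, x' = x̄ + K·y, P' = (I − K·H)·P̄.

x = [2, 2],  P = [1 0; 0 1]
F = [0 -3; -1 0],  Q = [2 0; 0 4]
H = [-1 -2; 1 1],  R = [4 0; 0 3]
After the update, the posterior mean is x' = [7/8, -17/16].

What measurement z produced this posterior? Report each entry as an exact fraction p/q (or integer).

z = [3, 3]

x̄ = F·x = [-6, -2]
P̄ = F·P·Fᵀ + Q = [11 0; 0 5]
S = H·P̄·Hᵀ + R = [35 -21; -21 19]
K = P̄·Hᵀ·S⁻¹ = [11/112 11/16; -85/224 -5/32]
x' − x̄ = [55/8, 15/16] = K·y
y = (KᵀK)⁻¹·Kᵀ·(x' − x̄) = [-7, 11]
z = y + H·x̄ = [-7, 11] + [10, -8] = [3, 3]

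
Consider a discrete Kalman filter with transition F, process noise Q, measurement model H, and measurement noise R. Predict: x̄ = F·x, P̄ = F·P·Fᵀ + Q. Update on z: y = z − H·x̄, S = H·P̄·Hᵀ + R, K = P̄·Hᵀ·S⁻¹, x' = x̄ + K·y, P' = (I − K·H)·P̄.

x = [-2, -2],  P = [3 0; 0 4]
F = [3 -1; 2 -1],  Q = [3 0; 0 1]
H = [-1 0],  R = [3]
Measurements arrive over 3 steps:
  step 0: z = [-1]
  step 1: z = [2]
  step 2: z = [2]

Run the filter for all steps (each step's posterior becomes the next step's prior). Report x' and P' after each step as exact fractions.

step 0: x' = [22/37, 36/37], P' = [102/37 66/37; 66/37 145/37]
step 1: x' = [-1466/889, -144/127], P' = [2334/889 183/127; 183/127 415/127]
step 2: x' = [-47954/21559, -27612/21559], P' = [56676/21559 31512/21559; 31512/21559 70042/21559]

step 0: x̄ = F·x = [-4, -2]
step 0: P̄ = F·P·Fᵀ + Q = [34 22; 22 17]
step 0: y = z − H·x̄ = [-5]
step 0: S = H·P̄·Hᵀ + R = [37]
step 0: K = P̄·Hᵀ·S⁻¹ = [-34/37; -22/37]
step 0: x' = x̄ + K·y = [22/37, 36/37]
step 0: P' = (I − K·H)·P̄ = [102/37 66/37; 66/37 145/37]
step 1: x̄ = F·x = [30/37, 8/37]
step 1: P̄ = F·P·Fᵀ + Q = [778/37 427/37; 427/37 326/37]
step 1: y = z − H·x̄ = [104/37]
step 1: S = H·P̄·Hᵀ + R = [889/37]
step 1: K = P̄·Hᵀ·S⁻¹ = [-778/889; -61/127]
step 1: x' = x̄ + K·y = [-1466/889, -144/127]
step 1: P' = (I − K·H)·P̄ = [2334/889 183/127; 183/127 415/127]
step 2: x̄ = F·x = [-3390/889, -1924/889]
step 2: P̄ = F·P·Fᵀ + Q = [18892/889 10504/889; 10504/889 8006/889]
step 2: y = z − H·x̄ = [-1612/889]
step 2: S = H·P̄·Hᵀ + R = [21559/889]
step 2: K = P̄·Hᵀ·S⁻¹ = [-18892/21559; -10504/21559]
step 2: x' = x̄ + K·y = [-47954/21559, -27612/21559]
step 2: P' = (I − K·H)·P̄ = [56676/21559 31512/21559; 31512/21559 70042/21559]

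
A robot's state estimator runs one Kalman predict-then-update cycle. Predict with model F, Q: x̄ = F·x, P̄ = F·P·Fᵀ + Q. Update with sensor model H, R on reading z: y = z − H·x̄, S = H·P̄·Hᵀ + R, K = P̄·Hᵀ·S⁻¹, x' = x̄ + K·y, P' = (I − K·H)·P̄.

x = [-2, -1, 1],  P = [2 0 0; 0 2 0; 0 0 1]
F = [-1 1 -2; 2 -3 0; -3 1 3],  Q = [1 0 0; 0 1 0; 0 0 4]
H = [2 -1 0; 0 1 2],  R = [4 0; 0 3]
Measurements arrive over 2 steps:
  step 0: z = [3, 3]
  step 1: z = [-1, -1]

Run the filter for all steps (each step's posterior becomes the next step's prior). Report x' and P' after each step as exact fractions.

step 0: x' = [787/1069, -1489/1069, 2560/1069], P' = [1465/1069 1818/1069 -1002/1069; 1818/1069 5528/1069 -2948/1069; -1002/1069 -2948/1069 2341/1069]
step 1: x' = [-7795144/5678753, -7543495/5678753, 775570/5678753], P' = [16676758/17036259 5007420/5678753 -2856669/5678753; 5007420/5678753 19268268/5678753 -9974538/5678753; -2856669/5678753 -9974538/5678753 9250146/5678753]

step 0: x̄ = F·x = [-1, -1, 8]
step 0: P̄ = F·P·Fᵀ + Q = [9 -10 2; -10 27 -18; 2 -18 33]
step 0: y = z − H·x̄ = [4, -12]
step 0: S = H·P̄·Hᵀ + R = [107 -3; -3 90]
step 0: K = P̄·Hᵀ·S⁻¹ = [278/1069 -62/1069; -473/1069 -368/3207; 236/1069 578/1069]
step 0: x' = x̄ + K·y = [787/1069, -1489/1069, 2560/1069]
step 0: P' = (I − K·H)·P̄ = [1465/1069 1818/1069 -1002/1069; 1818/1069 5528/1069 -2948/1069; -1002/1069 -2948/1069 2341/1069]
step 1: x̄ = F·x = [-7396/1069, 6041/1069, 3830/1069]
step 1: P̄ = F·P·Fᵀ + Q = [21574/1069 -24104/1069 -17349/1069; -24104/1069 34865/1069 15144/1069; -17349/1069 15144/1069 33498/1069]
step 1: y = z − H·x̄ = [19764/1069, -14770/1069]
step 1: S = H·P̄·Hᵀ + R = [221853/1069 -182757/1069; -182757/1069 232640/1069]
step 1: K = P̄·Hᵀ·S⁻¹ = [4582814/17036259 -235306/5678753; -2313357/5678753 -226936/5678753; 1065300/5678753 2841918/5678753]
step 1: x' = x̄ + K·y = [-7795144/5678753, -7543495/5678753, 775570/5678753]
step 1: P' = (I − K·H)·P̄ = [16676758/17036259 5007420/5678753 -2856669/5678753; 5007420/5678753 19268268/5678753 -9974538/5678753; -2856669/5678753 -9974538/5678753 9250146/5678753]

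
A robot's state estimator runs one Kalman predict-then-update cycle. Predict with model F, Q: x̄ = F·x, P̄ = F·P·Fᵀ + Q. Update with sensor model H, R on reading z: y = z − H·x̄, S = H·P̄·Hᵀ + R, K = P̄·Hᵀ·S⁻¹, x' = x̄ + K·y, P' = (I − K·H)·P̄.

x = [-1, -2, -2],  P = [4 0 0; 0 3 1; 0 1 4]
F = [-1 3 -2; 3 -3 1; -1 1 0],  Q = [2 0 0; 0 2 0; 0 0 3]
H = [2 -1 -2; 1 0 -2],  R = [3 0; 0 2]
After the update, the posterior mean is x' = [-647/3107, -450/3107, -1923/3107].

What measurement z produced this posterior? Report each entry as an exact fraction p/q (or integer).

z = [1, 1]

x̄ = F·x = [-1, 1, -1]
P̄ = F·P·Fᵀ + Q = [37 -38 11; -38 63 -20; 11 -20 10]
S = H·P̄·Hᵀ + R = [238 46; 46 35]
K = P̄·Hᵀ·S⁻¹ = [1230/3107 -285/3107; -3557/6214 2515/3107; 592/3107 -1577/3107]
x' − x̄ = [2460/3107, -3557/3107, 1184/3107] = K·y
y = (KᵀK)⁻¹·Kᵀ·(x' − x̄) = [2, 0]
z = y + H·x̄ = [2, 0] + [-1, 1] = [1, 1]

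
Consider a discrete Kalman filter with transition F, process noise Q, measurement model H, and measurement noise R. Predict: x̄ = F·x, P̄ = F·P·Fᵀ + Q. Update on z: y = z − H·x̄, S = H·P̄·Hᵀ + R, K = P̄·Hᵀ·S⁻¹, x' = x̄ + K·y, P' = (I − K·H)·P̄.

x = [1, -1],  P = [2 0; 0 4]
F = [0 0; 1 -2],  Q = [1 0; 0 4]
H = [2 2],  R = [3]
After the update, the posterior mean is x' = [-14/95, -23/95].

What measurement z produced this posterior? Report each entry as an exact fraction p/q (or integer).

x̄ = F·x = [0, 3]
P̄ = F·P·Fᵀ + Q = [1 0; 0 22]
S = H·P̄·Hᵀ + R = [95]
K = P̄·Hᵀ·S⁻¹ = [2/95; 44/95]
x' − x̄ = [-14/95, -308/95] = K·y
y = (KᵀK)⁻¹·Kᵀ·(x' − x̄) = [-7]
z = y + H·x̄ = [-7] + [6] = [-1]

z = [-1]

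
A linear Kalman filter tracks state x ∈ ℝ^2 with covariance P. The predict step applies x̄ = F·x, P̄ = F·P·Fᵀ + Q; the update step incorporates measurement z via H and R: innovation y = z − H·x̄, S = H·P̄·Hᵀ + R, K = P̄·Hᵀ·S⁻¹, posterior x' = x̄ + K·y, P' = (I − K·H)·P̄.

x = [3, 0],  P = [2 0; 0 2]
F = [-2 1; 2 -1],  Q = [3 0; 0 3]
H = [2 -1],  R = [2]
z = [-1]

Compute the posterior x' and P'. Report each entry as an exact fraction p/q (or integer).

x̄ = F·x = [-6, 6]
P̄ = F·P·Fᵀ + Q = [13 -10; -10 13]
y = z − H·x̄ = [17]
S = H·P̄·Hᵀ + R = [107]
K = P̄·Hᵀ·S⁻¹ = [36/107; -33/107]
x' = x̄ + K·y = [-30/107, 81/107]
P' = (I − K·H)·P̄ = [95/107 118/107; 118/107 302/107]

x' = [-30/107, 81/107]
P' = [95/107 118/107; 118/107 302/107]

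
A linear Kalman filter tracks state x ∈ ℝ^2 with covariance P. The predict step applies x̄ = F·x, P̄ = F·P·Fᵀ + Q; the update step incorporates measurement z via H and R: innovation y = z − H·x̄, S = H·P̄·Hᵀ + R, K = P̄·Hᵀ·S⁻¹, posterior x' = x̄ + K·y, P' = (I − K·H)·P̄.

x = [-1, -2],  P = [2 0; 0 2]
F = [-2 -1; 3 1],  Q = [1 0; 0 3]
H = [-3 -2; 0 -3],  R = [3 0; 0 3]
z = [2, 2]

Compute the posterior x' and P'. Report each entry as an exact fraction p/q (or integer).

x̄ = F·x = [4, -5]
P̄ = F·P·Fᵀ + Q = [11 -14; -14 23]
y = z − H·x̄ = [4, -13]
S = H·P̄·Hᵀ + R = [26 12; 12 210]
K = P̄·Hᵀ·S⁻¹ = [-259/886 96/443; -1/443 -291/886]
x' = x̄ + K·y = [6/443, -655/886]
P' = (I − K·H)·P̄ = [387/886 -96/443; -96/443 291/886]

x' = [6/443, -655/886]
P' = [387/886 -96/443; -96/443 291/886]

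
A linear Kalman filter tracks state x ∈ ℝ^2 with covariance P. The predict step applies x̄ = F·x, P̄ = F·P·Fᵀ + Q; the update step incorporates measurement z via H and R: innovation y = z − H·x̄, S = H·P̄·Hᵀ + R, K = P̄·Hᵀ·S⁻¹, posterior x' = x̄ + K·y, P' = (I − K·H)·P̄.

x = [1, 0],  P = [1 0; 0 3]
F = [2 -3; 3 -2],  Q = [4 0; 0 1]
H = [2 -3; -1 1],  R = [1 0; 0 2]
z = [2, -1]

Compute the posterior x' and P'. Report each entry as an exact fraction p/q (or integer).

x̄ = F·x = [2, 3]
P̄ = F·P·Fᵀ + Q = [35 24; 24 22]
y = z − H·x̄ = [7, -2]
S = H·P̄·Hᵀ + R = [51 -16; -16 11]
K = P̄·Hᵀ·S⁻¹ = [-198/305 -593/305; -46/61 -78/61]
x' = x̄ + K·y = [82/61, 17/61]
P' = (I − K·H)·P̄ = [3756/305 514/61; 514/61 358/61]

x' = [82/61, 17/61]
P' = [3756/305 514/61; 514/61 358/61]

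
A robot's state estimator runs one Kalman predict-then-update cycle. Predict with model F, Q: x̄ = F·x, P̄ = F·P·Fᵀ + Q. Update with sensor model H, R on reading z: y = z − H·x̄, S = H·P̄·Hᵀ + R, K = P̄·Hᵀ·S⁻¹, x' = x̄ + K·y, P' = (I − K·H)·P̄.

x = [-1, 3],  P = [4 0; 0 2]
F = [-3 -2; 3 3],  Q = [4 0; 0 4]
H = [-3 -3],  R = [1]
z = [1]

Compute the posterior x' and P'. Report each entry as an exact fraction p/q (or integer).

x' = [-3, 246/91]
P' = [48 -48; -48 4378/91]

x̄ = F·x = [-3, 6]
P̄ = F·P·Fᵀ + Q = [48 -48; -48 58]
y = z − H·x̄ = [10]
S = H·P̄·Hᵀ + R = [91]
K = P̄·Hᵀ·S⁻¹ = [0; -30/91]
x' = x̄ + K·y = [-3, 246/91]
P' = (I − K·H)·P̄ = [48 -48; -48 4378/91]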